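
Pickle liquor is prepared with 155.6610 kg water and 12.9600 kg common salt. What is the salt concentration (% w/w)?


Formula: Conc = salt / (water + salt) * 100
Substituting: Conc = 12.9600 / (155.6610 + 12.9600) * 100
Result: 7.6859 %


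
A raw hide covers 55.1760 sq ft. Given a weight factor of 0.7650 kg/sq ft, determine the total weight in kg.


Formula: Weight = area * weight_per_sqft
Substituting: Weight = 55.1760 * 0.7650
Result: 42.2096 kg


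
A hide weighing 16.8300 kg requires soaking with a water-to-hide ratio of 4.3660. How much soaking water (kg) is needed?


Formula: Water = hide_weight * ratio
Substituting: Water = 16.8300 * 4.3660
Result: 73.4798 kg


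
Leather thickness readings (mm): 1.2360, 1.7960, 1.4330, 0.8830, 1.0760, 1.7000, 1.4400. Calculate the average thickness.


Formula: Average = sum / n
Substituting: Average = 9.5640 / 7
Result: 1.3663 mm


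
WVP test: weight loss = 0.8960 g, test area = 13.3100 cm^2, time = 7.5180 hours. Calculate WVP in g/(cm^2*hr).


Formula: WVP = loss / (area * time)
Substituting: WVP = 0.8960 / (13.3100 * 7.5180)
Result: 0.00895422 g/(cm^2*hr)


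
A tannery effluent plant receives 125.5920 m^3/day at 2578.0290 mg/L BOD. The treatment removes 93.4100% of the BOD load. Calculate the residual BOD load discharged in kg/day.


Load_in = volume * conc / 1000 = 125.5920 * 2578.0290 / 1000 = 323.7798 kg/day
Removed = Load_in * eff / 100 = 323.7798 * 93.4100 / 100 = 302.4427 kg/day
Load_out = Load_in - Removed = 323.7798 - 302.4427 = 21.3371 kg/day


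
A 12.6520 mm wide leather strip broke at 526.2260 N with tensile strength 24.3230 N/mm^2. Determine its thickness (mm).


Formula: t = F / (TS * w)
Substituting: t = 526.2260 / (24.3230 * 12.6520)
Result: 1.7100 mm


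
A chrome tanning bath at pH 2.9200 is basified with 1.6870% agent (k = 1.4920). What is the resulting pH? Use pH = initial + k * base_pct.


Formula: pH_final = pH_initial + k * base_pct
Substituting: pH_final = 2.9200 + 1.4920 * 1.6870
Result: 5.4370


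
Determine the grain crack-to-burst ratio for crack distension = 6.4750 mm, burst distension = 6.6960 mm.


Formula: Ratio = crack / burst
Substituting: Ratio = 6.4750 / 6.6960
Result: 0.9670


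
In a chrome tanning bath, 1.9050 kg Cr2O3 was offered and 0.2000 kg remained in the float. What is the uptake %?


Formula: Uptake = (offered - residual) / offered * 100
Substituting: Uptake = (1.9050 - 0.2000) / 1.9050 * 100
Result: 89.5013 %


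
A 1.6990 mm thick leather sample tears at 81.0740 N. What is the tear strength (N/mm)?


Formula: Tear strength = force / thickness
Substituting: Tear strength = 81.0740 / 1.6990
Result: 47.7187 N/mm


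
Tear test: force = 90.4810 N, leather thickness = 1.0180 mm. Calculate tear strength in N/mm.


Formula: Tear strength = force / thickness
Substituting: Tear strength = 90.4810 / 1.0180
Result: 88.8811 N/mm


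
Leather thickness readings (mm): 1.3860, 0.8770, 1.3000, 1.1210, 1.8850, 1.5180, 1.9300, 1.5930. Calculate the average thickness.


Formula: Average = sum / n
Substituting: Average = 11.6100 / 8
Result: 1.4512 mm


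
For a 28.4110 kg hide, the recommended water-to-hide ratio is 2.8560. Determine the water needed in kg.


Formula: Water = hide_weight * ratio
Substituting: Water = 28.4110 * 2.8560
Result: 81.1418 kg


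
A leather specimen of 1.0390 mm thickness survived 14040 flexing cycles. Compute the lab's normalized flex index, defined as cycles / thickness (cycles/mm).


Formula: Index = cycles / thickness
Substituting: Index = 14040 / 1.0390
Result: 13512.9933 cycles/mm


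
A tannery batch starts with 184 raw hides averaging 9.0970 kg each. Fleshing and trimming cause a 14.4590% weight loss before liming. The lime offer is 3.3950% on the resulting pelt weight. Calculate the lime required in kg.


Total_raw = N * avg_wt = 184 * 9.0970 = 1673.8480 kg
Substrate = Total_raw * (1 - loss/100) = 1673.8480 * (1 - 14.4590/100) = 1431.8263 kg
Lime = Substrate * pct / 100 = 1431.8263 * 3.3950 / 100 = 48.6105 kg


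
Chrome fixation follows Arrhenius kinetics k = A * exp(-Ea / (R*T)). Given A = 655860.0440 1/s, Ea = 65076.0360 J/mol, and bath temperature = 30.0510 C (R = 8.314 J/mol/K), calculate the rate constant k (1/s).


T_K = T_C + 273.15 = 30.0510 + 273.15 = 303.2010 K
exponent = -Ea / (R * T_K) = -65076.0360 / (8.314 * 303.2010) = -25.8155
k = A * exp(exponent) = 655860.0440 * exp(-25.8155) = 4.0298e-06 1/s


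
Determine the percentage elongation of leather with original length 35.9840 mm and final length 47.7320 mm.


Formula: Elongation = (Lf - L0) / L0 * 100
Substituting: Elongation = (47.7320 - 35.9840) / 35.9840 * 100
Result: 32.6478 %


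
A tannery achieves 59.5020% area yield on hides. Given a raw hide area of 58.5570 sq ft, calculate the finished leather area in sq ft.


Formula: finished = raw * yield / 100
Substituting: finished = 58.5570 * 59.5020 / 100
Result: 34.8426 sq ft


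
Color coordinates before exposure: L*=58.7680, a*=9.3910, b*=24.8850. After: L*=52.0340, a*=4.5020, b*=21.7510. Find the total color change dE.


dL = -6.7340, da = -4.8890, db = -3.1340
dE = sqrt((-6.7340)^2 + (-4.8890)^2 + (-3.1340)^2) = 8.8922


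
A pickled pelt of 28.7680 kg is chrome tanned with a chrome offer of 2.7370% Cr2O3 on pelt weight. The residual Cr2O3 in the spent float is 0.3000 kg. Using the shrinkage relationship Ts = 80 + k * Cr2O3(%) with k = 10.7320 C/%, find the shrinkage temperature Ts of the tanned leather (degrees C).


Offered = pelt * offer_pct / 100 = 28.7680 * 2.7370 / 100 = 0.7874 kg
Uptake = offered - residual = 0.7874 - 0.3000 = 0.4874 kg
Cr2O3% on pelt = uptake / pelt * 100 = 0.4874 / 28.7680 * 100 = 1.6942 %
Ts = 80 + k * Cr2O3% = 80 + 10.7320 * 1.6942 = 98.1819 C


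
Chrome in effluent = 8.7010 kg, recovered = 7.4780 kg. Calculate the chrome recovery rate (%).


Formula: Recovery = recovered / input * 100
Substituting: Recovery = 7.4780 / 8.7010 * 100
Result: 85.9441 %


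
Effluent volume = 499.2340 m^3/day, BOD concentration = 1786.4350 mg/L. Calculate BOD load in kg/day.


Formula: BOD_load = volume * conc / 1000
Substituting: BOD_load = 499.2340 * 1786.4350 / 1000
Result: 891.8491 kg/day


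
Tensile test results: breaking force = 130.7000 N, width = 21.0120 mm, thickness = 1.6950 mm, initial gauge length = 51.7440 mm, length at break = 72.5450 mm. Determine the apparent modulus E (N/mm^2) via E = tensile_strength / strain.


TS = F / (w * t) = 130.7000 / (21.0120 * 1.6950) = 3.6698 N/mm^2
strain = (Lf - L0) / L0 = (72.5450 - 51.7440) / 51.7440 = 0.4020
E = TS / strain = 3.6698 / 0.4020 = 9.1288 N/mm^2


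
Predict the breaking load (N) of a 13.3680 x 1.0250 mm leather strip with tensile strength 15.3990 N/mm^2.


Formula: F = TS * w * t
Substituting: F = 15.3990 * 13.3680 * 1.0250
Result: 211.0002 N


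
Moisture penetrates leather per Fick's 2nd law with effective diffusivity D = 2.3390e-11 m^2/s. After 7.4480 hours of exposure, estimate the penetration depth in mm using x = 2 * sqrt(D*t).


t = 7.4480 hr * 3600 = 26812.8000 s
D * t = 2.3390e-11 * 26812.8000 = 6.2715e-07
x = 2 * sqrt(D*t) = 2 * sqrt(6.2715e-07) = 0.00158386 m = 1.5839 mm


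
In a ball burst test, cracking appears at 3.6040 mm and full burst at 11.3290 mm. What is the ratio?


Formula: Ratio = crack / burst
Substituting: Ratio = 3.6040 / 11.3290
Result: 0.3181


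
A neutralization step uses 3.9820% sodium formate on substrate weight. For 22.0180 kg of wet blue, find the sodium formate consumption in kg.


Formula: Neutralizer = substrate * pct / 100
Substituting: Neutralizer = 22.0180 * 3.9820 / 100
Result: 0.8768 kg


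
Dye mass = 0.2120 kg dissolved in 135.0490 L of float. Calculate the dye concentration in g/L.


Formula: Conc = dye_mass(kg) / volume(L) * 1000
Substituting: Conc = 0.2120 / 135.0490 * 1000
Result: 1.5698 g/L


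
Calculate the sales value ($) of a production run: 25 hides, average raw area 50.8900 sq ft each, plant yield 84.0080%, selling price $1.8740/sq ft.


Raw_total = N * avg_area = 25 * 50.8900 = 1272.2500 sq ft
Finished = Raw_total * yield / 100 = 1272.2500 * 84.0080 / 100 = 1068.7918 sq ft
Value = Finished * price = 1068.7918 * 1.8740 = 2002.9158 $


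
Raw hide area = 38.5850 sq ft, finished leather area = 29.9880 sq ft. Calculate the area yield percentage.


Formula: Yield = finished / raw * 100
Substituting: Yield = 29.9880 / 38.5850 * 100
Result: 77.7193 %


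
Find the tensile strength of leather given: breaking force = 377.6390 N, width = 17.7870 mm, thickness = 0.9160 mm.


Formula: TS = force / (width * thickness)
Substituting: TS = 377.6390 / (17.7870 * 0.9160)
Result: 23.1781 N/mm^2


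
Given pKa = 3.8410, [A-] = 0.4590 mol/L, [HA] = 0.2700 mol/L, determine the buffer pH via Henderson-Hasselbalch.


ratio = [A-] / [HA] = 0.4590 / 0.2700 = 1.7000
log10(ratio) = 0.2304
pH = pKa + log10(ratio) = 3.8410 + 0.2304 = 4.0714


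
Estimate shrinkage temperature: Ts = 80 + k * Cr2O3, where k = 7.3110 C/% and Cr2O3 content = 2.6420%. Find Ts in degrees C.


Formula: Ts = 80 + k * Cr2O3
Substituting: Ts = 80 + 7.3110 * 2.6420
Result: 99.3157 C


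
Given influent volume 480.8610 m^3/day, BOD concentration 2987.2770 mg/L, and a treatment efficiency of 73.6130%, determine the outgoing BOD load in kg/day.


Load_in = volume * conc / 1000 = 480.8610 * 2987.2770 / 1000 = 1436.4650 kg/day
Removed = Load_in * eff / 100 = 1436.4650 * 73.6130 / 100 = 1057.4250 kg/day
Load_out = Load_in - Removed = 1436.4650 - 1057.4250 = 379.0400 kg/day


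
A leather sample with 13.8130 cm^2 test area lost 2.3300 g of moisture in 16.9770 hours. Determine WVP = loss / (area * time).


Formula: WVP = loss / (area * time)
Substituting: WVP = 2.3300 / (13.8130 * 16.9770)
Result: 0.00993589 g/(cm^2*hr)


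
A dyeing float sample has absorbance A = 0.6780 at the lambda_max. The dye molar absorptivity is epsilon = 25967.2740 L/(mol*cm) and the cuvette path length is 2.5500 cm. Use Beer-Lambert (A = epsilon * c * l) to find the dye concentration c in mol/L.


Formula: c = A / (epsilon * l)
Substituting: c = 0.6780 / (25967.2740 * 2.5500)
Result: 1.0239e-05 mol/L


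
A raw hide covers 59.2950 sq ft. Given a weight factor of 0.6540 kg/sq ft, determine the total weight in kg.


Formula: Weight = area * weight_per_sqft
Substituting: Weight = 59.2950 * 0.6540
Result: 38.7789 kg


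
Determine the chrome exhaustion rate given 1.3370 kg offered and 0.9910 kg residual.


Formula: Uptake = (offered - residual) / offered * 100
Substituting: Uptake = (1.3370 - 0.9910) / 1.3370 * 100
Result: 25.8788 %


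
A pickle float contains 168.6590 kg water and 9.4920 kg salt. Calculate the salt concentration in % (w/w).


Formula: Conc = salt / (water + salt) * 100
Substituting: Conc = 9.4920 / (168.6590 + 9.4920) * 100
Result: 5.3281 %


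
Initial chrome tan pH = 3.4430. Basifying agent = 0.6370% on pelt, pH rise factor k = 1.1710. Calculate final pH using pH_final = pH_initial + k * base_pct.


Formula: pH_final = pH_initial + k * base_pct
Substituting: pH_final = 3.4430 + 1.1710 * 0.6370
Result: 4.1889


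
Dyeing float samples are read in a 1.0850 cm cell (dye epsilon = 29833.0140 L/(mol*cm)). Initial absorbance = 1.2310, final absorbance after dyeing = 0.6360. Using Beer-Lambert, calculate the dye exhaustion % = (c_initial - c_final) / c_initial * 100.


c_initial = A_i / (epsilon * l) = 1.2310 / (29833.0140 * 1.0850) = 3.8030e-05 mol/L
c_final = A_f / (epsilon * l) = 0.6360 / (29833.0140 * 1.0850) = 1.9649e-05 mol/L
Exhaustion = (c_initial - c_final) / c_initial * 100 = (3.8030e-05 - 1.9649e-05) / 3.8030e-05 * 100 = 48.3347 %


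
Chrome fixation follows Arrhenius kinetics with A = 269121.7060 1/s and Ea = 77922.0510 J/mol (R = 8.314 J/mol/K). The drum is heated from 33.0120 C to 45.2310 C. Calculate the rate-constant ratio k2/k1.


T1 = 33.0120 + 273.15 = 306.1620 K; T2 = 45.2310 + 273.15 = 318.3810 K
k1 = A * exp(-Ea/(R*T1)) = 269121.7060 * exp(-77922.0510/(8.314*306.1620)) = 1.3649e-08 1/s
k2 = A * exp(-Ea/(R*T2)) = 269121.7060 * exp(-77922.0510/(8.314*318.3810)) = 4.4191e-08 1/s
k2/k1 = 4.4191e-08 / 1.3649e-08 = 3.2377


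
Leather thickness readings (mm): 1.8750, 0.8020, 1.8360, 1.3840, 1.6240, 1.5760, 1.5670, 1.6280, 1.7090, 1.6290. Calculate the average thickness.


Formula: Average = sum / n
Substituting: Average = 15.6300 / 10
Result: 1.5630 mm


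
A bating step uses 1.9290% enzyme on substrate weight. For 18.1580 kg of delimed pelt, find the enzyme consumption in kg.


Formula: Enzyme = substrate * pct / 100
Substituting: Enzyme = 18.1580 * 1.9290 / 100
Result: 0.3503 kg


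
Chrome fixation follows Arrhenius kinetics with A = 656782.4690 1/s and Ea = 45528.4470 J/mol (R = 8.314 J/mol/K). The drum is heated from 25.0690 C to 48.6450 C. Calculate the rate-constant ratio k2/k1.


T1 = 25.0690 + 273.15 = 298.2190 K; T2 = 48.6450 + 273.15 = 321.7950 K
k1 = A * exp(-Ea/(R*T1)) = 656782.4690 * exp(-45528.4470/(8.314*298.2190)) = 0.0069596 1/s
k2 = A * exp(-Ea/(R*T2)) = 656782.4690 * exp(-45528.4470/(8.314*321.7950)) = 0.026721 1/s
k2/k1 = 0.026721 / 0.0069596 = 3.8394


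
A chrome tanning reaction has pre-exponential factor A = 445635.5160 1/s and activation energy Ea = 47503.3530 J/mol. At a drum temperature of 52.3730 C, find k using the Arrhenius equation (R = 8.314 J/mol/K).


T_K = T_C + 273.15 = 52.3730 + 273.15 = 325.5230 K
exponent = -Ea / (R * T_K) = -47503.3530 / (8.314 * 325.5230) = -17.5522
k = A * exp(exponent) = 445635.5160 * exp(-17.5522) = 0.0106203 1/s


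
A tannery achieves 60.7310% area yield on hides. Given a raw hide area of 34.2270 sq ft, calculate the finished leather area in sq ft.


Formula: finished = raw * yield / 100
Substituting: finished = 34.2270 * 60.7310 / 100
Result: 20.7864 sq ft


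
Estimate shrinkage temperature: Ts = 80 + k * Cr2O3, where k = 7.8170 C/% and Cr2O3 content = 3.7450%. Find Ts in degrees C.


Formula: Ts = 80 + k * Cr2O3
Substituting: Ts = 80 + 7.8170 * 3.7450
Result: 109.2747 C


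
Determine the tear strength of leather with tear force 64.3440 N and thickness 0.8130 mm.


Formula: Tear strength = force / thickness
Substituting: Tear strength = 64.3440 / 0.8130
Result: 79.1439 N/mm


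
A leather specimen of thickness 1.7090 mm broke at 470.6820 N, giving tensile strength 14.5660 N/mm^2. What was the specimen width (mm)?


Formula: w = F / (TS * t)
Substituting: w = 470.6820 / (14.5660 * 1.7090)
Result: 18.9080 mm


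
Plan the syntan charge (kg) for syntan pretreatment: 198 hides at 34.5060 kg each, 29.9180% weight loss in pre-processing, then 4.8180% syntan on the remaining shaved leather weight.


Total_raw = N * avg_wt = 198 * 34.5060 = 6832.1880 kg
Substrate = Total_raw * (1 - loss/100) = 6832.1880 * (1 - 29.9180/100) = 4788.1340 kg
Syntan = Substrate * pct / 100 = 4788.1340 * 4.8180 / 100 = 230.6923 kg


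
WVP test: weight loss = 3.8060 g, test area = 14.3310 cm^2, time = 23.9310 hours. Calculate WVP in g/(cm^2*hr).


Formula: WVP = loss / (area * time)
Substituting: WVP = 3.8060 / (14.3310 * 23.9310)
Result: 0.0110977 g/(cm^2*hr)


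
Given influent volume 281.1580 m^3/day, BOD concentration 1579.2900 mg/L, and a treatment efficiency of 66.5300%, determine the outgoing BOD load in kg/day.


Load_in = volume * conc / 1000 = 281.1580 * 1579.2900 / 1000 = 444.0300 kg/day
Removed = Load_in * eff / 100 = 444.0300 * 66.5300 / 100 = 295.4132 kg/day
Load_out = Load_in - Removed = 444.0300 - 295.4132 = 148.6168 kg/day


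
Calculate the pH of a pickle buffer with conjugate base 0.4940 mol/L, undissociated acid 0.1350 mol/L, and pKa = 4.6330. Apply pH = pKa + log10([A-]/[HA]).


ratio = [A-] / [HA] = 0.4940 / 0.1350 = 3.6593
log10(ratio) = 0.5634
pH = pKa + log10(ratio) = 4.6330 + 0.5634 = 5.1964


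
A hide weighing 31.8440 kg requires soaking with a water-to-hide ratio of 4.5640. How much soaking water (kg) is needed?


Formula: Water = hide_weight * ratio
Substituting: Water = 31.8440 * 4.5640
Result: 145.3360 kg


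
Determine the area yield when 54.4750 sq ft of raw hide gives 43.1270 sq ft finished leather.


Formula: Yield = finished / raw * 100
Substituting: Yield = 43.1270 / 54.4750 * 100
Result: 79.1684 %


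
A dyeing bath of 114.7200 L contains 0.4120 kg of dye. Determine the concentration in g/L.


Formula: Conc = dye_mass(kg) / volume(L) * 1000
Substituting: Conc = 0.4120 / 114.7200 * 1000
Result: 3.5914 g/L


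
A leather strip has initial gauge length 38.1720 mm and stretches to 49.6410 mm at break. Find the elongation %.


Formula: Elongation = (Lf - L0) / L0 * 100
Substituting: Elongation = (49.6410 - 38.1720) / 38.1720 * 100
Result: 30.0456 %


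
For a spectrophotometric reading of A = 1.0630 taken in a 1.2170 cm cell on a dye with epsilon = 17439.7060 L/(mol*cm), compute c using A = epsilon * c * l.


Formula: c = A / (epsilon * l)
Substituting: c = 1.0630 / (17439.7060 * 1.2170)
Result: 5.0085e-05 mol/L


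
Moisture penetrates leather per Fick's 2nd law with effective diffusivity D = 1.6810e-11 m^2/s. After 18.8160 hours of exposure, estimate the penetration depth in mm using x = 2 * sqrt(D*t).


t = 18.8160 hr * 3600 = 67737.6000 s
D * t = 1.6810e-11 * 67737.6000 = 1.1387e-06
x = 2 * sqrt(D*t) = 2 * sqrt(1.1387e-06) = 0.00213417 m = 2.1342 mm


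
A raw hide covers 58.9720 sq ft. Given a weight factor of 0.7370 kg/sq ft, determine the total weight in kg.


Formula: Weight = area * weight_per_sqft
Substituting: Weight = 58.9720 * 0.7370
Result: 43.4624 kg


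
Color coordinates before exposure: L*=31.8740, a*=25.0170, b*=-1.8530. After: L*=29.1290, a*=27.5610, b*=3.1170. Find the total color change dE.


dL = -2.7450, da = 2.5440, db = 4.9700
dE = sqrt((-2.7450)^2 + 2.5440^2 + 4.9700^2) = 6.2216


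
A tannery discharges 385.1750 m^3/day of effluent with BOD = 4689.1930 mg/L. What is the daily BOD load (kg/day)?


Formula: BOD_load = volume * conc / 1000
Substituting: BOD_load = 385.1750 * 4689.1930 / 1000
Result: 1806.1599 kg/day


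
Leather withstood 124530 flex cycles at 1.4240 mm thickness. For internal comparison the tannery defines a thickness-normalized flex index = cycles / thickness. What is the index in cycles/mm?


Formula: Index = cycles / thickness
Substituting: Index = 124530 / 1.4240
Result: 87450.8427 cycles/mm


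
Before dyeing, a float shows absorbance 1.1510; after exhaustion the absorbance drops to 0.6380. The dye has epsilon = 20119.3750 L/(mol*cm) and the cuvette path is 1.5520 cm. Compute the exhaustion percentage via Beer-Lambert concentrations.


c_initial = A_i / (epsilon * l) = 1.1510 / (20119.3750 * 1.5520) = 3.6861e-05 mol/L
c_final = A_f / (epsilon * l) = 0.6380 / (20119.3750 * 1.5520) = 2.0432e-05 mol/L
Exhaustion = (c_initial - c_final) / c_initial * 100 = (3.6861e-05 - 2.0432e-05) / 3.6861e-05 * 100 = 44.5699 %


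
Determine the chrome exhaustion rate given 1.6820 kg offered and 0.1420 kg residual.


Formula: Uptake = (offered - residual) / offered * 100
Substituting: Uptake = (1.6820 - 0.1420) / 1.6820 * 100
Result: 91.5577 %


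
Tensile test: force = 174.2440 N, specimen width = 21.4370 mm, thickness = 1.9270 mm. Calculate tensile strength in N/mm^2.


Formula: TS = force / (width * thickness)
Substituting: TS = 174.2440 / (21.4370 * 1.9270)
Result: 4.2181 N/mm^2


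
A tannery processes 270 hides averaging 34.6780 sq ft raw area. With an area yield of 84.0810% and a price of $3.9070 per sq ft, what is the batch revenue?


Raw_total = N * avg_area = 270 * 34.6780 = 9363.0600 sq ft
Finished = Raw_total * yield / 100 = 9363.0600 * 84.0810 / 100 = 7872.5545 sq ft
Value = Finished * price = 7872.5545 * 3.9070 = 30758.0703 $


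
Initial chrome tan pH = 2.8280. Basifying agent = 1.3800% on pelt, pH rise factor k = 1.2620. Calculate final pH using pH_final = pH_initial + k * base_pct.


Formula: pH_final = pH_initial + k * base_pct
Substituting: pH_final = 2.8280 + 1.2620 * 1.3800
Result: 4.5696


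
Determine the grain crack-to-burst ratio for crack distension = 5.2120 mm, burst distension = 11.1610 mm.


Formula: Ratio = crack / burst
Substituting: Ratio = 5.2120 / 11.1610
Result: 0.4670


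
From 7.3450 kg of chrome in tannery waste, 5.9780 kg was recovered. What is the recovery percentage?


Formula: Recovery = recovered / input * 100
Substituting: Recovery = 5.9780 / 7.3450 * 100
Result: 81.3887 %


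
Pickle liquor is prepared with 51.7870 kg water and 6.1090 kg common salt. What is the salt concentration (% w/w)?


Formula: Conc = salt / (water + salt) * 100
Substituting: Conc = 6.1090 / (51.7870 + 6.1090) * 100
Result: 10.5517 %


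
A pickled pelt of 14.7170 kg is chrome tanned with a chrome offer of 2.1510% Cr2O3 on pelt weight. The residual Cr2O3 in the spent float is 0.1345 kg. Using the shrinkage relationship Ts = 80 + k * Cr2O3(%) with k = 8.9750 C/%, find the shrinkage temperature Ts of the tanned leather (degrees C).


Offered = pelt * offer_pct / 100 = 14.7170 * 2.1510 / 100 = 0.3166 kg
Uptake = offered - residual = 0.3166 - 0.1345 = 0.1821 kg
Cr2O3% on pelt = uptake / pelt * 100 = 0.1821 / 14.7170 * 100 = 1.2371 %
Ts = 80 + k * Cr2O3% = 80 + 8.9750 * 1.2371 = 91.1029 C


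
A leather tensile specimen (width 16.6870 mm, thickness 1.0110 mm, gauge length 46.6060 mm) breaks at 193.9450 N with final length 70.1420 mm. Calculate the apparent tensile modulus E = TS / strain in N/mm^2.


TS = F / (w * t) = 193.9450 / (16.6870 * 1.0110) = 11.4961 N/mm^2
strain = (Lf - L0) / L0 = (70.1420 - 46.6060) / 46.6060 = 0.5050
E = TS / strain = 11.4961 / 0.5050 = 22.7645 N/mm^2


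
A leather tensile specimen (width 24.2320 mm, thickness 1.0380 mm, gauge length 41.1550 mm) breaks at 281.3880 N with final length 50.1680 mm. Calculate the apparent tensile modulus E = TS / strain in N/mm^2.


TS = F / (w * t) = 281.3880 / (24.2320 * 1.0380) = 11.1871 N/mm^2
strain = (Lf - L0) / L0 = (50.1680 - 41.1550) / 41.1550 = 0.2190
E = TS / strain = 11.1871 / 0.2190 = 51.0825 N/mm^2


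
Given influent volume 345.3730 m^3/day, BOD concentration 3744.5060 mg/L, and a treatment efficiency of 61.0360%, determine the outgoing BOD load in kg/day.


Load_in = volume * conc / 1000 = 345.3730 * 3744.5060 / 1000 = 1293.2513 kg/day
Removed = Load_in * eff / 100 = 1293.2513 * 61.0360 / 100 = 789.3488 kg/day
Load_out = Load_in - Removed = 1293.2513 - 789.3488 = 503.9024 kg/day


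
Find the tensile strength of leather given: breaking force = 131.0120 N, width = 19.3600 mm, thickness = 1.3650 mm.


Formula: TS = force / (width * thickness)
Substituting: TS = 131.0120 / (19.3600 * 1.3650)
Result: 4.9576 N/mm^2


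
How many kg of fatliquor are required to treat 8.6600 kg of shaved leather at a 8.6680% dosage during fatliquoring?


Formula: Fat = substrate * pct / 100
Substituting: Fat = 8.6600 * 8.6680 / 100
Result: 0.7506 kg


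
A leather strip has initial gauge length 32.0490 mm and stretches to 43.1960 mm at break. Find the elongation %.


Formula: Elongation = (Lf - L0) / L0 * 100
Substituting: Elongation = (43.1960 - 32.0490) / 32.0490 * 100
Result: 34.7811 %


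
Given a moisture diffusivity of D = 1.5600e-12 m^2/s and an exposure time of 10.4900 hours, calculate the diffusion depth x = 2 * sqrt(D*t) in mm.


t = 10.4900 hr * 3600 = 37764.0000 s
D * t = 1.5600e-12 * 37764.0000 = 5.8912e-08
x = 2 * sqrt(D*t) = 2 * sqrt(5.8912e-08) = 4.8544e-04 m = 0.4854 mm


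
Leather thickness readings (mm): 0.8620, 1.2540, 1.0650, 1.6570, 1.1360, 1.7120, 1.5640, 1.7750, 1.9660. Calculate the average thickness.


Formula: Average = sum / n
Substituting: Average = 12.9910 / 9
Result: 1.4434 mm


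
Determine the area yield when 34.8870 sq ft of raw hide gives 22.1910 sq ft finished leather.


Formula: Yield = finished / raw * 100
Substituting: Yield = 22.1910 / 34.8870 * 100
Result: 63.6082 %


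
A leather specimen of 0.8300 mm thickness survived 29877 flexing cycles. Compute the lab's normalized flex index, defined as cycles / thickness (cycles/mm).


Formula: Index = cycles / thickness
Substituting: Index = 29877 / 0.8300
Result: 35996.3855 cycles/mm


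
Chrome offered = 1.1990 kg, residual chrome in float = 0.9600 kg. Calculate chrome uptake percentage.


Formula: Uptake = (offered - residual) / offered * 100
Substituting: Uptake = (1.1990 - 0.9600) / 1.1990 * 100
Result: 19.9333 %


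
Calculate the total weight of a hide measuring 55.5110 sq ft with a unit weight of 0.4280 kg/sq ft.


Formula: Weight = area * weight_per_sqft
Substituting: Weight = 55.5110 * 0.4280
Result: 23.7587 kg


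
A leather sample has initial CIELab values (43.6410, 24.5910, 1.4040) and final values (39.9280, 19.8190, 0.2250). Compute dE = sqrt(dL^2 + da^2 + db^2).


dL = -3.7130, da = -4.7720, db = -1.1790
dE = sqrt((-3.7130)^2 + (-4.7720)^2 + (-1.1790)^2) = 6.1602


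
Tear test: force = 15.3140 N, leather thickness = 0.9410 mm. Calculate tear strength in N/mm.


Formula: Tear strength = force / thickness
Substituting: Tear strength = 15.3140 / 0.9410
Result: 16.2742 N/mm


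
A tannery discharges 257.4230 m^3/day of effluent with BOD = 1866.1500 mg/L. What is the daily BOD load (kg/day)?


Formula: BOD_load = volume * conc / 1000
Substituting: BOD_load = 257.4230 * 1866.1500 / 1000
Result: 480.3899 kg/day


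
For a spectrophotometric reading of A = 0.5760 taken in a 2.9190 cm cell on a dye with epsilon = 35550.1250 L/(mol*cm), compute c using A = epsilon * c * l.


Formula: c = A / (epsilon * l)
Substituting: c = 0.5760 / (35550.1250 * 2.9190)
Result: 5.5507e-06 mol/L


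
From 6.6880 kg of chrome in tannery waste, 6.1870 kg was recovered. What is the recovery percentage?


Formula: Recovery = recovered / input * 100
Substituting: Recovery = 6.1870 / 6.6880 * 100
Result: 92.5090 %


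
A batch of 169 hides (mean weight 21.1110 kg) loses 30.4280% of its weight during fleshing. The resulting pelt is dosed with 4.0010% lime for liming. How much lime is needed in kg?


Total_raw = N * avg_wt = 169 * 21.1110 = 3567.7590 kg
Substrate = Total_raw * (1 - loss/100) = 3567.7590 * (1 - 30.4280/100) = 2482.1613 kg
Lime = Substrate * pct / 100 = 2482.1613 * 4.0010 / 100 = 99.3113 kg


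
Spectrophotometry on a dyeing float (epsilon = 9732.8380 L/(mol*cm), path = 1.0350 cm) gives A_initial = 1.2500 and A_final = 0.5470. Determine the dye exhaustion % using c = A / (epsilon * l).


c_initial = A_i / (epsilon * l) = 1.2500 / (9732.8380 * 1.0350) = 1.2409e-04 mol/L
c_final = A_f / (epsilon * l) = 0.5470 / (9732.8380 * 1.0350) = 5.4301e-05 mol/L
Exhaustion = (c_initial - c_final) / c_initial * 100 = (1.2409e-04 - 5.4301e-05) / 1.2409e-04 * 100 = 56.2400 %


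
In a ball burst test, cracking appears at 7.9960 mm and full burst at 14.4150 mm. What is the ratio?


Formula: Ratio = crack / burst
Substituting: Ratio = 7.9960 / 14.4150
Result: 0.5547


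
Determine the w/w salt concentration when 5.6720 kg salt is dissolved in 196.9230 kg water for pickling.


Formula: Conc = salt / (water + salt) * 100
Substituting: Conc = 5.6720 / (196.9230 + 5.6720) * 100
Result: 2.7997 %


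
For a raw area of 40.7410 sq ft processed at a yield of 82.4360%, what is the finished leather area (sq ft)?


Formula: finished = raw * yield / 100
Substituting: finished = 40.7410 * 82.4360 / 100
Result: 33.5853 sq ft


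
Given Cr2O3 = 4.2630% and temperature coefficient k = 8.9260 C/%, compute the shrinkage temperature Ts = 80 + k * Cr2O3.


Formula: Ts = 80 + k * Cr2O3
Substituting: Ts = 80 + 8.9260 * 4.2630
Result: 118.0515 C


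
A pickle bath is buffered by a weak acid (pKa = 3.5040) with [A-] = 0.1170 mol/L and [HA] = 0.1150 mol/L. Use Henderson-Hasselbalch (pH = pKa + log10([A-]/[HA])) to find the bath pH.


ratio = [A-] / [HA] = 0.1170 / 0.1150 = 1.0174
log10(ratio) = 0.00748802
pH = pKa + log10(ratio) = 3.5040 + 0.00748802 = 3.5115


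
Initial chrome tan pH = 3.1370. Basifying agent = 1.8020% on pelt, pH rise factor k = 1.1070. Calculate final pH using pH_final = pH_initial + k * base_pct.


Formula: pH_final = pH_initial + k * base_pct
Substituting: pH_final = 3.1370 + 1.1070 * 1.8020
Result: 5.1318


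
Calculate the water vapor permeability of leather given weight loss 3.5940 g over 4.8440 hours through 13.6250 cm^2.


Formula: WVP = loss / (area * time)
Substituting: WVP = 3.5940 / (13.6250 * 4.8440)
Result: 0.054455 g/(cm^2*hr)


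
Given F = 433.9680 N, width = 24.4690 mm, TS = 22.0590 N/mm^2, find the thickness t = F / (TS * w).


Formula: t = F / (TS * w)
Substituting: t = 433.9680 / (22.0590 * 24.4690)
Result: 0.8040 mm


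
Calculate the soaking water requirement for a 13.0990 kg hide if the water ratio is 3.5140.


Formula: Water = hide_weight * ratio
Substituting: Water = 13.0990 * 3.5140
Result: 46.0299 kg


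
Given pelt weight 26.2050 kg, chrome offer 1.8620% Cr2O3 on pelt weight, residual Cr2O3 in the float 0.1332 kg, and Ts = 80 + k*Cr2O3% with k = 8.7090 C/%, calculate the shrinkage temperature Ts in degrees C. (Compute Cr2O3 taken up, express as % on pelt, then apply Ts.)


Offered = pelt * offer_pct / 100 = 26.2050 * 1.8620 / 100 = 0.4879 kg
Uptake = offered - residual = 0.4879 - 0.1332 = 0.3547 kg
Cr2O3% on pelt = uptake / pelt * 100 = 0.3547 / 26.2050 * 100 = 1.3537 %
Ts = 80 + k * Cr2O3% = 80 + 8.7090 * 1.3537 = 91.7894 C


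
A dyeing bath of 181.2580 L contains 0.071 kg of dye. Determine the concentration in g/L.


Formula: Conc = dye_mass(kg) / volume(L) * 1000
Substituting: Conc = 0.071 / 181.2580 * 1000
Result: 0.3917 g/L


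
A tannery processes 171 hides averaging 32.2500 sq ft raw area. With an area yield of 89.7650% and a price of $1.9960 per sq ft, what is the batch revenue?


Raw_total = N * avg_area = 171 * 32.2500 = 5514.7500 sq ft
Finished = Raw_total * yield / 100 = 5514.7500 * 89.7650 / 100 = 4950.3153 sq ft
Value = Finished * price = 4950.3153 * 1.9960 = 9880.8294 $


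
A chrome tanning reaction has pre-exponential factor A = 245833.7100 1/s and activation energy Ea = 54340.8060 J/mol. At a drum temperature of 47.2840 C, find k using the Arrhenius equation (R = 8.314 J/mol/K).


T_K = T_C + 273.15 = 47.2840 + 273.15 = 320.4340 K
exponent = -Ea / (R * T_K) = -54340.8060 / (8.314 * 320.4340) = -20.3975
k = A * exp(exponent) = 245833.7100 * exp(-20.3975) = 3.4049e-04 1/s


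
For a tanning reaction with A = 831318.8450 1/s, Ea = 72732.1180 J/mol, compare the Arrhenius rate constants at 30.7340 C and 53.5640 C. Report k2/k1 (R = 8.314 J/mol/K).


T1 = 30.7340 + 273.15 = 303.8840 K; T2 = 53.5640 + 273.15 = 326.7140 K
k1 = A * exp(-Ea/(R*T1)) = 831318.8450 * exp(-72732.1180/(8.314*303.8840)) = 2.6145e-07 1/s
k2 = A * exp(-Ea/(R*T2)) = 831318.8450 * exp(-72732.1180/(8.314*326.7140)) = 1.9544e-06 1/s
k2/k1 = 1.9544e-06 / 2.6145e-07 = 7.4754


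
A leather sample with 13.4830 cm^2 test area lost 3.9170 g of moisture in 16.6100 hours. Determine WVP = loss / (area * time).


Formula: WVP = loss / (area * time)
Substituting: WVP = 3.9170 / (13.4830 * 16.6100)
Result: 0.0174903 g/(cm^2*hr)


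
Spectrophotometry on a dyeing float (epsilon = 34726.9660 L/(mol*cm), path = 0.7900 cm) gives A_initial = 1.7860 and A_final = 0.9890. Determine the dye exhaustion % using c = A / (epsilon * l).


c_initial = A_i / (epsilon * l) = 1.7860 / (34726.9660 * 0.7900) = 6.5101e-05 mol/L
c_final = A_f / (epsilon * l) = 0.9890 / (34726.9660 * 0.7900) = 3.6050e-05 mol/L
Exhaustion = (c_initial - c_final) / c_initial * 100 = (6.5101e-05 - 3.6050e-05) / 6.5101e-05 * 100 = 44.6249 %


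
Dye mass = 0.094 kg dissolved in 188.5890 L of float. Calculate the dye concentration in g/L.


Formula: Conc = dye_mass(kg) / volume(L) * 1000
Substituting: Conc = 0.094 / 188.5890 * 1000
Result: 0.4984 g/L


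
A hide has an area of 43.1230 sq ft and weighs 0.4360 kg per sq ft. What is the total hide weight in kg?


Formula: Weight = area * weight_per_sqft
Substituting: Weight = 43.1230 * 0.4360
Result: 18.8016 kg


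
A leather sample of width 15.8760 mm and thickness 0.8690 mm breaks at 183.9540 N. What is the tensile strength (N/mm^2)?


Formula: TS = force / (width * thickness)
Substituting: TS = 183.9540 / (15.8760 * 0.8690)
Result: 13.3336 N/mm^2


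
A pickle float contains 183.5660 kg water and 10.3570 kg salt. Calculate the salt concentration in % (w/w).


Formula: Conc = salt / (water + salt) * 100
Substituting: Conc = 10.3570 / (183.5660 + 10.3570) * 100
Result: 5.3408 %


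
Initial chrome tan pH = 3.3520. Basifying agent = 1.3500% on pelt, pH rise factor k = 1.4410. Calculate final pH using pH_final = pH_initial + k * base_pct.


Formula: pH_final = pH_initial + k * base_pct
Substituting: pH_final = 3.3520 + 1.4410 * 1.3500
Result: 5.2973


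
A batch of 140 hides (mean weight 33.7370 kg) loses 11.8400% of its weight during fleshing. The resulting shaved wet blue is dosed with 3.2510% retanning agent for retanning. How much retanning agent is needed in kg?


Total_raw = N * avg_wt = 140 * 33.7370 = 4723.1800 kg
Substrate = Total_raw * (1 - loss/100) = 4723.1800 * (1 - 11.8400/100) = 4163.9555 kg
Retan = Substrate * pct / 100 = 4163.9555 * 3.2510 / 100 = 135.3702 kg


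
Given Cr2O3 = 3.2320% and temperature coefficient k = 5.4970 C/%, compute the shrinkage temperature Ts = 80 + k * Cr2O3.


Formula: Ts = 80 + k * Cr2O3
Substituting: Ts = 80 + 5.4970 * 3.2320
Result: 97.7663 C


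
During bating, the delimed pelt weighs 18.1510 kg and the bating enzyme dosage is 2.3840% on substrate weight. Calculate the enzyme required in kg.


Formula: Enzyme = substrate * pct / 100
Substituting: Enzyme = 18.1510 * 2.3840 / 100
Result: 0.4327 kg


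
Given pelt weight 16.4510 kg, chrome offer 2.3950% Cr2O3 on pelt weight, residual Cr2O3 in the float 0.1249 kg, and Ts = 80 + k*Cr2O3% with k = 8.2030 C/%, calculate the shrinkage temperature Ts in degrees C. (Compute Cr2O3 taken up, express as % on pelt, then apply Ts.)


Offered = pelt * offer_pct / 100 = 16.4510 * 2.3950 / 100 = 0.3940 kg
Uptake = offered - residual = 0.3940 - 0.1249 = 0.2691 kg
Cr2O3% on pelt = uptake / pelt * 100 = 0.2691 / 16.4510 * 100 = 1.6358 %
Ts = 80 + k * Cr2O3% = 80 + 8.2030 * 1.6358 = 93.4183 C


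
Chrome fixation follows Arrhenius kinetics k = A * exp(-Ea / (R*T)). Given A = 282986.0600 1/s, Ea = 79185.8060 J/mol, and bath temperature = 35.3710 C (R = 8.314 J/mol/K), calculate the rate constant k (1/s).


T_K = T_C + 273.15 = 35.3710 + 273.15 = 308.5210 K
exponent = -Ea / (R * T_K) = -79185.8060 / (8.314 * 308.5210) = -30.8711
k = A * exp(exponent) = 282986.0600 * exp(-30.8711) = 1.1082e-08 1/s


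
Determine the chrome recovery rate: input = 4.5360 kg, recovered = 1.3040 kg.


Formula: Recovery = recovered / input * 100
Substituting: Recovery = 1.3040 / 4.5360 * 100
Result: 28.7478 %


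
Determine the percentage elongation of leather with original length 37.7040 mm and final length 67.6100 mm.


Formula: Elongation = (Lf - L0) / L0 * 100
Substituting: Elongation = (67.6100 - 37.7040) / 37.7040 * 100
Result: 79.3178 %


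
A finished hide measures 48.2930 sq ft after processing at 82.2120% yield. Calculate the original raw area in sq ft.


Formula: raw = finished * 100 / yield
Substituting: raw = 48.2930 * 100 / 82.2120
Result: 58.7420 sq ft


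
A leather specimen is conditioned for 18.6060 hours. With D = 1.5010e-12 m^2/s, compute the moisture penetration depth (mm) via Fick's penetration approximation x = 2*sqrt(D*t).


t = 18.6060 hr * 3600 = 66981.6000 s
D * t = 1.5010e-12 * 66981.6000 = 1.0054e-07
x = 2 * sqrt(D*t) = 2 * sqrt(1.0054e-07) = 6.3416e-04 m = 0.6342 mm


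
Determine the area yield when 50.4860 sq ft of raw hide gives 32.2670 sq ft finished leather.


Formula: Yield = finished / raw * 100
Substituting: Yield = 32.2670 / 50.4860 * 100
Result: 63.9128 %


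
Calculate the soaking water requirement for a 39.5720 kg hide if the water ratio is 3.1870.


Formula: Water = hide_weight * ratio
Substituting: Water = 39.5720 * 3.1870
Result: 126.1160 kg


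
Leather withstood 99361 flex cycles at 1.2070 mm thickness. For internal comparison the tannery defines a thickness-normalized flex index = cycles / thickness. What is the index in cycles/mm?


Formula: Index = cycles / thickness
Substituting: Index = 99361 / 1.2070
Result: 82320.6297 cycles/mm


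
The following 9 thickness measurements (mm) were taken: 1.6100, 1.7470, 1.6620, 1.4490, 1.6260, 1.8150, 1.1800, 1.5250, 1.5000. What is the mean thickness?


Formula: Average = sum / n
Substituting: Average = 14.1140 / 9
Result: 1.5682 mm


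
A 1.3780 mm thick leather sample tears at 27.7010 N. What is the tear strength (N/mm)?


Formula: Tear strength = force / thickness
Substituting: Tear strength = 27.7010 / 1.3780
Result: 20.1023 N/mm


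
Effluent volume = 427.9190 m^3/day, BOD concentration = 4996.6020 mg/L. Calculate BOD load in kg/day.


Formula: BOD_load = volume * conc / 1000
Substituting: BOD_load = 427.9190 * 4996.6020 / 1000
Result: 2138.1409 kg/day


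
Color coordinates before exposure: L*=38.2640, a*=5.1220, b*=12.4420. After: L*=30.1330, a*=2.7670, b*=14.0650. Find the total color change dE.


dL = -8.1310, da = -2.3550, db = 1.6230
dE = sqrt((-8.1310)^2 + (-2.3550)^2 + 1.6230^2) = 8.6194


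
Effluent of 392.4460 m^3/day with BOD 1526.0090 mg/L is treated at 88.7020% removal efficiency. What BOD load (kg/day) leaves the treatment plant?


Load_in = volume * conc / 1000 = 392.4460 * 1526.0090 / 1000 = 598.8761 kg/day
Removed = Load_in * eff / 100 = 598.8761 * 88.7020 / 100 = 531.2151 kg/day
Load_out = Load_in - Removed = 598.8761 - 531.2151 = 67.6610 kg/day


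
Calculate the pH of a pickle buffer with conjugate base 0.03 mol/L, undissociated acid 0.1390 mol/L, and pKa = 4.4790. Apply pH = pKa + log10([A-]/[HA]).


ratio = [A-] / [HA] = 0.03 / 0.1390 = 0.2158
log10(ratio) = -0.6659
pH = pKa + log10(ratio) = 4.4790 - 0.6659 = 3.8131


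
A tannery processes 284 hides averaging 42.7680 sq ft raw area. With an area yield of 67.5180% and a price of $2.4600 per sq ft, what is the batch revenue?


Raw_total = N * avg_area = 284 * 42.7680 = 12146.1120 sq ft
Finished = Raw_total * yield / 100 = 12146.1120 * 67.5180 / 100 = 8200.8119 sq ft
Value = Finished * price = 8200.8119 * 2.4600 = 20173.9973 $


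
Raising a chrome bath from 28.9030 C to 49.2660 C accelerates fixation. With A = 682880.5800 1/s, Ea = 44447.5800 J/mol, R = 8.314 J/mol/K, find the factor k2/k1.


T1 = 28.9030 + 273.15 = 302.0530 K; T2 = 49.2660 + 273.15 = 322.4160 K
k1 = A * exp(-Ea/(R*T1)) = 682880.5800 * exp(-44447.5800/(8.314*302.0530)) = 0.0140494 1/s
k2 = A * exp(-Ea/(R*T2)) = 682880.5800 * exp(-44447.5800/(8.314*322.4160)) = 0.0429664 1/s
k2/k1 = 0.0429664 / 0.0140494 = 3.0582


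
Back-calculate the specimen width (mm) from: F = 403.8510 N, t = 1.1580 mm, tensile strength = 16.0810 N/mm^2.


Formula: w = F / (TS * t)
Substituting: w = 403.8510 / (16.0810 * 1.1580)
Result: 21.6870 mm


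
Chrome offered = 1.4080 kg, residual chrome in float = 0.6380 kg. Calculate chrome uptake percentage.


Formula: Uptake = (offered - residual) / offered * 100
Substituting: Uptake = (1.4080 - 0.6380) / 1.4080 * 100
Result: 54.6875 %


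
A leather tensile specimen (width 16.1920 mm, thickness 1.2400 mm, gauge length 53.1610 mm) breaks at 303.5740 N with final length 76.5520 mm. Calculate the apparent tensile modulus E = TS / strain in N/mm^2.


TS = F / (w * t) = 303.5740 / (16.1920 * 1.2400) = 15.1197 N/mm^2
strain = (Lf - L0) / L0 = (76.5520 - 53.1610) / 53.1610 = 0.4400
E = TS / strain = 15.1197 / 0.4400 = 34.3627 N/mm^2
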